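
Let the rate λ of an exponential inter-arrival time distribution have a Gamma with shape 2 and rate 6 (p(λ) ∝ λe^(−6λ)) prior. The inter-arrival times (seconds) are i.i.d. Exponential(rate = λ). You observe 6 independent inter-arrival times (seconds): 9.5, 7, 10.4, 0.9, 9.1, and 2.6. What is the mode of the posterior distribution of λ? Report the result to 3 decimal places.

λ̂_MAP = 0.154

The Exponential(rate=λ) likelihood is ∝ λ^n e^(−λΣtᵢ). Here n = 6 and Σtᵢ = 9.5 + 7 + 10.4 + 0.9 + 9.1 + 2.6 = 39.5.
Posterior ∝ λe^(−6λ) · λ^6e^(−39.5λ) = λ^7e^(−45.5λ), i.e. Gamma(8, 45.5).
Mode = (a−1)/b = 7/45.5 ≈ 0.154.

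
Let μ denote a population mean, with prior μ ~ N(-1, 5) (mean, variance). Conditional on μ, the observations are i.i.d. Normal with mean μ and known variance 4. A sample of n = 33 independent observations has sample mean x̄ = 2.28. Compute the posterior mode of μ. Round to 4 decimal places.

n = 33, x̄ = 2.28.
For a Normal prior and Normal likelihood with known variance, the posterior is Normal; its mode equals its mean, the precision-weighted average.
Prior precision 1/σ₀² = 1/5 = 0.2; data precision n/σ² = 33/4 = 8.25.
μ̂ = (0.2·(-1) + 8.25·2.28) / (0.2 + 8.25) = 18.61/8.45 = 1861/845 ≈ 2.2024.

μ̂_MAP = 2.2024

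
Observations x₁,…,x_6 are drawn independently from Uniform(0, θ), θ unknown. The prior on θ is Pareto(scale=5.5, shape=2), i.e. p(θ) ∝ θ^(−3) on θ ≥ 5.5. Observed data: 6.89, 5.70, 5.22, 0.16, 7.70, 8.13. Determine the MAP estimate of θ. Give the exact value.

The Uniform(0, θ) likelihood is θ^(−n) for θ ≥ max(xᵢ), zero otherwise. Here max(xᵢ) = 8.13.
Posterior ∝ θ^(−3) · θ^(−6) = θ^(−9) on θ ≥ max(5.5, 8.13) = 8.13.
This density is strictly decreasing in θ, so the posterior mode lies at the lower boundary of the support.

θ̂_MAP = 8.13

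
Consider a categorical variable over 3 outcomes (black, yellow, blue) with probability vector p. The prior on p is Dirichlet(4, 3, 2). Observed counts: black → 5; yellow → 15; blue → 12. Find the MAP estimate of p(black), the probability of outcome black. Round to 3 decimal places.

The posterior is Dirichlet(αᵢ + nᵢ) = Dirichlet(9, 18, 14).
For a Dirichlet(a₁,…,a_K) with all aᵢ > 1, the mode has j-th component (aⱼ − 1)/(Σaᵢ − K).
Here Σaᵢ = 41 and K = 3, so p(black) = (9 − 1)/(41 − 3) = 8/38 ≈ 0.211.

MAP estimate of p(black) = 0.211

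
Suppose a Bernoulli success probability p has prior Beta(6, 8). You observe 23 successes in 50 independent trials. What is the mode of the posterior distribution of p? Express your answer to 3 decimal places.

Prior: Beta(6, 8).
Data: 23 successes in 50 trials. The binomial likelihood contributes p^23(1−p)^27, so the posterior is Beta(6+23, 8+27) = Beta(29, 35).
For Beta(a, b) with a, b > 1 the mode is (a−1)/(a+b−2) = 28/62 ≈ 0.452.

p̂_MAP = 0.452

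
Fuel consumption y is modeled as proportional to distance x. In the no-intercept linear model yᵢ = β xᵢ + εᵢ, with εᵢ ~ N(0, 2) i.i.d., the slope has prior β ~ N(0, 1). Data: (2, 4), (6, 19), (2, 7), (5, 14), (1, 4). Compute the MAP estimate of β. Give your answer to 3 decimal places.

β̂_MAP = 2.917

log p(β | y) = −Σ(yᵢ − βxᵢ)²/(2·2) − β²/(2·1) + const.
Setting the derivative to zero: Σxᵢ(yᵢ − βxᵢ)/2 − β/1 = 0, so β = Σxᵢyᵢ / (Σxᵢ² + σ²/τ²).
Σxᵢyᵢ = 2·4 + 6·19 + 2·7 + 5·14 + 1·4 = 210; Σxᵢ² = 70; σ²/τ² = 2.
β̂_MAP = 210 / (70 + 2) = 210/72 ≈ 2.917.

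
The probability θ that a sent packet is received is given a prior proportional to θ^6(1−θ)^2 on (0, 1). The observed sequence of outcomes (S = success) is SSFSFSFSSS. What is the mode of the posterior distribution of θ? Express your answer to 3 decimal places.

The prior density ∝ θ^6(1−θ)^2 is the kernel of Beta(7, 3).
Data: 7 successes in 10 trials (from the sequence). The binomial likelihood contributes θ^7(1−θ)^3, so the posterior is Beta(7+7, 3+3) = Beta(14, 6).
For Beta(a, b) with a, b > 1 the mode is (a−1)/(a+b−2) = 13/18 ≈ 0.722.

θ̂_MAP = 0.722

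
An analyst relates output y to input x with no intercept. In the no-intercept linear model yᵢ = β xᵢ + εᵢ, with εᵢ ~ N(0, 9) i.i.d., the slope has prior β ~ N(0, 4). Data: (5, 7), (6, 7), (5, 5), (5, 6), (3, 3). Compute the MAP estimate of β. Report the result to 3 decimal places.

log p(β | y) = −Σ(yᵢ − βxᵢ)²/(2·9) − β²/(2·4) + const.
Setting the derivative to zero: Σxᵢ(yᵢ − βxᵢ)/9 − β/4 = 0, so β = Σxᵢyᵢ / (Σxᵢ² + σ²/τ²).
Σxᵢyᵢ = 5·7 + 6·7 + 5·5 + 5·6 + 3·3 = 141; Σxᵢ² = 120; σ²/τ² = 2.25.
β̂_MAP = 141 / (120 + 2.25) = 141/122.25 ≈ 1.153.

β̂_MAP = 1.153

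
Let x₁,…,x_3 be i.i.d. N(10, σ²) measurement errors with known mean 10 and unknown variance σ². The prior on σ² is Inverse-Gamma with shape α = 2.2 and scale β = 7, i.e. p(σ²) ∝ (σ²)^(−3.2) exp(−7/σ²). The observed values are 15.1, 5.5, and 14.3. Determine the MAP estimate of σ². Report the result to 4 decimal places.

Sum of squared deviations about the known mean: SS = (15.1−10)² + (5.5−10)² + (14.3−10)² = 64.75.
The Normal likelihood contributes (σ²)^(−n/2) exp(−SS/(2σ²)), so the posterior is Inverse-Gamma(α + n/2, β + SS/2) = Inverse-Gamma(3.7, 39.375).
The mode of Inverse-Gamma(a, b) is b/(a+1) = 39.375/4.7 ≈ 8.3777.

σ̂²_MAP = 8.3777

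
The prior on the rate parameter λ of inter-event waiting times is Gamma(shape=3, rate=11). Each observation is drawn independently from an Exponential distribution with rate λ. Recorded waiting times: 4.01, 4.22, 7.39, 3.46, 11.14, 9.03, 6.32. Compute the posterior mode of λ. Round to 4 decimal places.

The Exponential(rate=λ) likelihood is ∝ λ^n e^(−λΣtᵢ). Here n = 7 and Σtᵢ = 4.01 + 4.22 + 7.39 + 3.46 + 11.14 + 9.03 + 6.32 = 45.57.
Posterior ∝ λ^2e^(−11λ) · λ^7e^(−45.57λ) = λ^9e^(−56.57λ), i.e. Gamma(10, 56.57).
Mode = (a−1)/b = 9/56.57 ≈ 0.1591.

λ̂_MAP = 0.1591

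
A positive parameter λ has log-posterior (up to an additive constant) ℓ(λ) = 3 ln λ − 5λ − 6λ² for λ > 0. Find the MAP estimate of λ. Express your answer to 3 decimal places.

λ̂_MAP = 0.333

ℓ'(λ) = 3/λ − 5 − 12λ. Setting this to zero and multiplying by λ: 12λ² + 5λ − 3 = 0.
λ = (−5 + √(5² + 4·12·3)) / (2·12) = (−5 + √169) / 24 = (−5 + 13)/24 = 1/3.
ℓ''(λ) = −3/λ² − 12 < 0, confirming a maximum.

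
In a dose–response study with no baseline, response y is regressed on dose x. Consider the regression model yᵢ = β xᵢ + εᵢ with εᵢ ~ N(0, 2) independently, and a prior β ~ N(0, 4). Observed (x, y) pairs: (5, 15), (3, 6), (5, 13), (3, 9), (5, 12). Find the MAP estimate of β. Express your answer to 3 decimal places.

β̂_MAP = 2.620

log p(β | y) = −Σ(yᵢ − βxᵢ)²/(2·2) − β²/(2·4) + const.
Setting the derivative to zero: Σxᵢ(yᵢ − βxᵢ)/2 − β/4 = 0, so β = Σxᵢyᵢ / (Σxᵢ² + σ²/τ²).
Σxᵢyᵢ = 5·15 + 3·6 + 5·13 + 3·9 + 5·12 = 245; Σxᵢ² = 93; σ²/τ² = 0.5.
β̂_MAP = 245 / (93 + 0.5) = 245/93.5 ≈ 2.620.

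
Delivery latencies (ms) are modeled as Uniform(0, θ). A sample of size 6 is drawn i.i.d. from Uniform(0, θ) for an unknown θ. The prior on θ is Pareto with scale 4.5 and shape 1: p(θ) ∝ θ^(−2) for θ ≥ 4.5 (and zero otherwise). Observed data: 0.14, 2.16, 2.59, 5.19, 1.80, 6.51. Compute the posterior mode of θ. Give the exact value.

θ̂_MAP = 6.51

The Uniform(0, θ) likelihood is θ^(−n) for θ ≥ max(xᵢ), zero otherwise. Here max(xᵢ) = 6.51.
Posterior ∝ θ^(−2) · θ^(−6) = θ^(−8) on θ ≥ max(4.5, 6.51) = 6.51.
This density is strictly decreasing in θ, so the posterior mode lies at the lower boundary of the support.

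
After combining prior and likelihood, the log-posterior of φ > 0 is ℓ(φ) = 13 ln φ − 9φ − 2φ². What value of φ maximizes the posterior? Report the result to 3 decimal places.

φ̂_MAP = 1.000

ℓ'(φ) = 13/φ − 9 − 4φ. Setting this to zero and multiplying by φ: 4φ² + 9φ − 13 = 0.
φ = (−9 + √(9² + 4·4·13)) / (2·4) = (−9 + √289) / 8 = (−9 + 17)/8 = 1.
ℓ''(φ) = −13/φ² − 4 < 0, confirming a maximum.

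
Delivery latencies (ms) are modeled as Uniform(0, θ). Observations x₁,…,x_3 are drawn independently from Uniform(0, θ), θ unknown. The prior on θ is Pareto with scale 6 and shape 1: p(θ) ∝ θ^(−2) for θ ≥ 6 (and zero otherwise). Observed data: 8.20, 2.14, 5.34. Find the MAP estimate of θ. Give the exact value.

The Uniform(0, θ) likelihood is θ^(−n) for θ ≥ max(xᵢ), zero otherwise. Here max(xᵢ) = 8.20.
Posterior ∝ θ^(−2) · θ^(−3) = θ^(−5) on θ ≥ max(6, 8.20) = 8.20.
This density is strictly decreasing in θ, so the posterior mode lies at the lower boundary of the support.

θ̂_MAP = 8.20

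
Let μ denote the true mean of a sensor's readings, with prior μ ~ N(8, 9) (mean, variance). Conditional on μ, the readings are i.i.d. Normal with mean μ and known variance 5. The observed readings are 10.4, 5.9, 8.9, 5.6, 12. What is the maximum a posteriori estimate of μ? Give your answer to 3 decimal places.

n = 5; x̄ = (10.4 + 5.9 + 8.9 + 5.6 + 12)/5 = 42.8/5 = 8.56.
For a Normal prior and Normal likelihood with known variance, the posterior is Normal; its mode equals its mean, the precision-weighted average.
Prior precision 1/σ₀² = 1/9; data precision n/σ² = 5/5 = 1.
μ̂ = ((1/9)·8 + 1·8.56) / (1/9 + 1) = (2126/225)/(10/9) = 8.504.

μ̂_MAP = 8.504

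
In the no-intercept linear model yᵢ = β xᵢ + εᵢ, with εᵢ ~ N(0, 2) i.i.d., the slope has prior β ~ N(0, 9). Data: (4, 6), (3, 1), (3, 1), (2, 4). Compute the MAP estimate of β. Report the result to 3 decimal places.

β̂_MAP = 0.994

log p(β | y) = −Σ(yᵢ − βxᵢ)²/(2·2) − β²/(2·9) + const.
Setting the derivative to zero: Σxᵢ(yᵢ − βxᵢ)/2 − β/9 = 0, so β = Σxᵢyᵢ / (Σxᵢ² + σ²/τ²).
Σxᵢyᵢ = 4·6 + 3·1 + 3·1 + 2·4 = 38; Σxᵢ² = 38; σ²/τ² = 2/9.
β̂_MAP = 38 / (38 + 2/9) = 38/(344/9) = 171/172 ≈ 0.994.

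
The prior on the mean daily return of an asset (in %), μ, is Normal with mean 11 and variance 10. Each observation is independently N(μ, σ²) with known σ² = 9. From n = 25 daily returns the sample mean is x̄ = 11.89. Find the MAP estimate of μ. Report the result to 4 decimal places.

μ̂_MAP = 11.8591

n = 25, x̄ = 11.89.
For a Normal prior and Normal likelihood with known variance, the posterior is Normal; its mode equals its mean, the precision-weighted average.
Prior precision 1/σ₀² = 1/10 = 0.1; data precision n/σ² = 25/9.
μ̂ = (0.1·11 + (25/9)·11.89) / (0.1 + 25/9) = (6143/180)/(259/90) = 6143/518 ≈ 11.8591.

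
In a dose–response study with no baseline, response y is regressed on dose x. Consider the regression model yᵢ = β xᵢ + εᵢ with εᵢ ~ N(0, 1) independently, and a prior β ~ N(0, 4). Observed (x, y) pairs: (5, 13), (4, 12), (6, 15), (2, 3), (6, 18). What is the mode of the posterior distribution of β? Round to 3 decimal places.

log p(β | y) = −Σ(yᵢ − βxᵢ)²/(2·1) − β²/(2·4) + const.
Setting the derivative to zero: Σxᵢ(yᵢ − βxᵢ)/1 − β/4 = 0, so β = Σxᵢyᵢ / (Σxᵢ² + σ²/τ²).
Σxᵢyᵢ = 5·13 + 4·12 + 6·15 + 2·3 + 6·18 = 317; Σxᵢ² = 117; σ²/τ² = 0.25.
β̂_MAP = 317 / (117 + 0.25) = 317/117.25 ≈ 2.704.

β̂_MAP = 2.704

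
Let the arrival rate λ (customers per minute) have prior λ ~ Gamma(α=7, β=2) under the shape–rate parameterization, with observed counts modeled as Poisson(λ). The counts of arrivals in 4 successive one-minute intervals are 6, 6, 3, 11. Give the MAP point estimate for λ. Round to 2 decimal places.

λ̂_MAP = 5.33

Σxᵢ = 6+6+3+11 = 26, with n = 4.
Posterior ∝ λ^6e^(−2λ) · λ^26e^(−4λ) = λ^32e^(−6λ), i.e. Gamma(shape=33, rate=6).
The mode of a Gamma(a, b) with a ≥ 1 (shape–rate) is (a−1)/b = 32/6 ≈ 5.33.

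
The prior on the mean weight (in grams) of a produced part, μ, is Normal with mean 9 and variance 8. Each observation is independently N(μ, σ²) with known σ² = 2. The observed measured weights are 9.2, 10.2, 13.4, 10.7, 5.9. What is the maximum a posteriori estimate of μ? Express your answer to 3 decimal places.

μ̂_MAP = 9.838

n = 5; x̄ = (9.2 + 10.2 + 13.4 + 10.7 + 5.9)/5 = 49.4/5 = 9.88.
For a Normal prior and Normal likelihood with known variance, the posterior is Normal; its mode equals its mean, the precision-weighted average.
Prior precision 1/σ₀² = 1/8 = 0.125; data precision n/σ² = 5/2 = 2.5.
μ̂ = (0.125·9 + 2.5·9.88) / (0.125 + 2.5) = 25.825/2.625 = 1033/105 ≈ 9.838.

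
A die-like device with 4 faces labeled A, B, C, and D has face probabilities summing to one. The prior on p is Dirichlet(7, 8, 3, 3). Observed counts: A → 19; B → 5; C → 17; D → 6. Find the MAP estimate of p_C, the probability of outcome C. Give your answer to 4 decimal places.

The posterior is Dirichlet(αᵢ + nᵢ) = Dirichlet(26, 13, 20, 9).
For a Dirichlet(a₁,…,a_K) with all aᵢ > 1, the mode has j-th component (aⱼ − 1)/(Σaᵢ − K).
Here Σaᵢ = 68 and K = 4, so p_C = (20 − 1)/(68 − 4) = 19/64 ≈ 0.2969.

MAP estimate of p_C = 0.2969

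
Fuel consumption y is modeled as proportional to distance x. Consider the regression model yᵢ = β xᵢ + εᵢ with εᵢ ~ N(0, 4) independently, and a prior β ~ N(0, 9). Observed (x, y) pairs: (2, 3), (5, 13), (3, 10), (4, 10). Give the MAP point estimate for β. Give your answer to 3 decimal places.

β̂_MAP = 2.590

log p(β | y) = −Σ(yᵢ − βxᵢ)²/(2·4) − β²/(2·9) + const.
Setting the derivative to zero: Σxᵢ(yᵢ − βxᵢ)/4 − β/9 = 0, so β = Σxᵢyᵢ / (Σxᵢ² + σ²/τ²).
Σxᵢyᵢ = 2·3 + 5·13 + 3·10 + 4·10 = 141; Σxᵢ² = 54; σ²/τ² = 4/9.
β̂_MAP = 141 / (54 + 4/9) = 141/(490/9) = 1269/490 ≈ 2.590.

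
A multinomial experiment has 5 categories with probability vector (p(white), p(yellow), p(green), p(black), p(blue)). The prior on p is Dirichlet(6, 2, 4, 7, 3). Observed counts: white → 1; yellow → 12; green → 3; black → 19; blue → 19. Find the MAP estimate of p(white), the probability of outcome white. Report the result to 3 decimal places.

MAP estimate of p(white) = 0.085

The posterior is Dirichlet(αᵢ + nᵢ) = Dirichlet(7, 14, 7, 26, 22).
For a Dirichlet(a₁,…,a_K) with all aᵢ > 1, the mode has j-th component (aⱼ − 1)/(Σaᵢ − K).
Here Σaᵢ = 76 and K = 5, so p(white) = (7 − 1)/(76 − 5) = 6/71 ≈ 0.085.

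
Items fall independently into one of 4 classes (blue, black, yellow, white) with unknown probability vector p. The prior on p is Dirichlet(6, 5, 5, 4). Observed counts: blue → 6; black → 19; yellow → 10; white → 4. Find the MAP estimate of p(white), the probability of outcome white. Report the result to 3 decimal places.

The posterior is Dirichlet(αᵢ + nᵢ) = Dirichlet(12, 24, 15, 8).
For a Dirichlet(a₁,…,a_K) with all aᵢ > 1, the mode has j-th component (aⱼ − 1)/(Σaᵢ − K).
Here Σaᵢ = 59 and K = 4, so p(white) = (8 − 1)/(59 − 4) = 7/55 ≈ 0.127.

MAP estimate of p(white) = 0.127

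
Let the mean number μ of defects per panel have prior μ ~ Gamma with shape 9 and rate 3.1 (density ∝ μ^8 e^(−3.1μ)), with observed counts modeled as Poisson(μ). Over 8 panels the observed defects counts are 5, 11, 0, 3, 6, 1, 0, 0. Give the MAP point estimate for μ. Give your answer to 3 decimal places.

Σxᵢ = 5+11+0+3+6+1+0+0 = 26, with n = 8.
Posterior ∝ μ^8e^(−3.1μ) · μ^26e^(−8μ) = μ^34e^(−11.1μ), i.e. Gamma(shape=35, rate=11.1).
The mode of a Gamma(a, b) with a ≥ 1 (shape–rate) is (a−1)/b = 34/11.1 ≈ 3.063.

μ̂_MAP = 3.063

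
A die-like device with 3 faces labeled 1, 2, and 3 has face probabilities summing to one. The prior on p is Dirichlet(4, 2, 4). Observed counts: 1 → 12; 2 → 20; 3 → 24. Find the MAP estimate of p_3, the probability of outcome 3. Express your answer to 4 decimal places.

MAP estimate: 0.4286

The posterior is Dirichlet(αᵢ + nᵢ) = Dirichlet(16, 22, 28).
For a Dirichlet(a₁,…,a_K) with all aᵢ > 1, the mode has j-th component (aⱼ − 1)/(Σaᵢ − K).
Here Σaᵢ = 66 and K = 3, so p_3 = (28 − 1)/(66 − 3) = 27/63 ≈ 0.4286.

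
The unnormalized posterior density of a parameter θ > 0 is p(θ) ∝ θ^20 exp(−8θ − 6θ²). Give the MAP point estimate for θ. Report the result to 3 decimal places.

ℓ'(θ) = 20/θ − 8 − 12θ. Setting this to zero and multiplying by θ: 12θ² + 8θ − 20 = 0.
θ = (−8 + √(8² + 4·12·20)) / (2·12) = (−8 + √1024) / 24 = (−8 + 32)/24 = 1.
ℓ''(θ) = −20/θ² − 12 < 0, confirming a maximum.

θ̂_MAP = 1.000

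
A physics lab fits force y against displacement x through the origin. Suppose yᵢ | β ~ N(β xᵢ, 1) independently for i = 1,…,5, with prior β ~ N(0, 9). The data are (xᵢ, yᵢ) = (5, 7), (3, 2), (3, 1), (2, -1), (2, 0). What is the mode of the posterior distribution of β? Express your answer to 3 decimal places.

log p(β | y) = −Σ(yᵢ − βxᵢ)²/(2·1) − β²/(2·9) + const.
Setting the derivative to zero: Σxᵢ(yᵢ − βxᵢ)/1 − β/9 = 0, so β = Σxᵢyᵢ / (Σxᵢ² + σ²/τ²).
Σxᵢyᵢ = 5·7 + 3·2 + 3·1 + 2·(-1) + 2·0 = 42; Σxᵢ² = 51; σ²/τ² = 1/9.
β̂_MAP = 42 / (51 + 1/9) = 42/(460/9) = 189/230 ≈ 0.822.

β̂_MAP = 0.822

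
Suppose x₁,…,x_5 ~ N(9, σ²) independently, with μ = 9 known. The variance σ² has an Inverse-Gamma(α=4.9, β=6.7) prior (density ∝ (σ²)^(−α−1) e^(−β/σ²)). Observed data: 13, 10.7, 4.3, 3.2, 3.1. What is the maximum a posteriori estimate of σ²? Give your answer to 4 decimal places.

Sum of squared deviations about the known mean: SS = (13−9)² + (10.7−9)² + (4.3−9)² + (3.2−9)² + (3.1−9)² = 109.43.
The Normal likelihood contributes (σ²)^(−n/2) exp(−SS/(2σ²)), so the posterior is Inverse-Gamma(α + n/2, β + SS/2) = Inverse-Gamma(7.4, 61.415).
The mode of Inverse-Gamma(a, b) is b/(a+1) = 61.415/8.4 ≈ 7.3113.

σ̂²_MAP = 7.3113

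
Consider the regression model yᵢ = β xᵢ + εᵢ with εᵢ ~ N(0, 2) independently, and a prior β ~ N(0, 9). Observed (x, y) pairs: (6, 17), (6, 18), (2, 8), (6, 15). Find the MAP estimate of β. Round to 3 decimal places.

β̂_MAP = 2.816

log p(β | y) = −Σ(yᵢ − βxᵢ)²/(2·2) − β²/(2·9) + const.
Setting the derivative to zero: Σxᵢ(yᵢ − βxᵢ)/2 − β/9 = 0, so β = Σxᵢyᵢ / (Σxᵢ² + σ²/τ²).
Σxᵢyᵢ = 6·17 + 6·18 + 2·8 + 6·15 = 316; Σxᵢ² = 112; σ²/τ² = 2/9.
β̂_MAP = 316 / (112 + 2/9) = 316/(1010/9) = 1422/505 ≈ 2.816.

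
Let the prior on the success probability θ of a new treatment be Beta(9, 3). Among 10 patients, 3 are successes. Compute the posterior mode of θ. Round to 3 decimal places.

θ̂_MAP = 0.550

Prior: Beta(9, 3).
Data: 3 successes in 10 trials. The binomial likelihood contributes θ^3(1−θ)^7, so the posterior is Beta(9+3, 3+7) = Beta(12, 10).
For Beta(a, b) with a, b > 1 the mode is (a−1)/(a+b−2) = 11/20 ≈ 0.550.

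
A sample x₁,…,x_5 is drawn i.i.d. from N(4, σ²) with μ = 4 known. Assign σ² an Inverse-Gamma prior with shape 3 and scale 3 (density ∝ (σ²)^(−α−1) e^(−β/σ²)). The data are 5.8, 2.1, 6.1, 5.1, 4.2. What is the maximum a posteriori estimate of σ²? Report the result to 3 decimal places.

σ̂²_MAP = 1.424

Sum of squared deviations about the known mean: SS = (5.8−4)² + (2.1−4)² + (6.1−4)² + (5.1−4)² + (4.2−4)² = 12.51.
The Normal likelihood contributes (σ²)^(−n/2) exp(−SS/(2σ²)), so the posterior is Inverse-Gamma(α + n/2, β + SS/2) = Inverse-Gamma(5.5, 9.255).
The mode of Inverse-Gamma(a, b) is b/(a+1) = 9.255/6.5 ≈ 1.424.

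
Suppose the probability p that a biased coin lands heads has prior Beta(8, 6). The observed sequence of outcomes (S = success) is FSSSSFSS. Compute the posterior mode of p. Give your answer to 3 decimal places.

p̂_MAP = 0.650

Prior: Beta(8, 6).
Data: 6 successes in 8 trials (from the sequence). The binomial likelihood contributes p^6(1−p)^2, so the posterior is Beta(8+6, 6+2) = Beta(14, 8).
For Beta(a, b) with a, b > 1 the mode is (a−1)/(a+b−2) = 13/20 ≈ 0.650.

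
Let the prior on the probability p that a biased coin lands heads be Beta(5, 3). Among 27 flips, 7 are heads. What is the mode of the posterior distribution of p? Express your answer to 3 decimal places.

Prior: Beta(5, 3).
Data: 7 successes in 27 trials. The binomial likelihood contributes p^7(1−p)^20, so the posterior is Beta(5+7, 3+20) = Beta(12, 23).
For Beta(a, b) with a, b > 1 the mode is (a−1)/(a+b−2) = 11/33 ≈ 0.333.

p̂_MAP = 0.333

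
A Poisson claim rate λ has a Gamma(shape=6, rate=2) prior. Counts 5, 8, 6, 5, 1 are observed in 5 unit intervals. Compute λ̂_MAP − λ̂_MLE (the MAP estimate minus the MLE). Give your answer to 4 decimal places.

Σxᵢ = 25. Posterior is Gamma(31, 7); MAP = (31−1)/7 = 30/7 ≈ 4.28571.
MLE = x̄ = 25/5 ≈ 5.00000.
Difference = 30/7 − 25/5 = -5/7 ≈ -0.7143.

MAP − MLE = -0.7143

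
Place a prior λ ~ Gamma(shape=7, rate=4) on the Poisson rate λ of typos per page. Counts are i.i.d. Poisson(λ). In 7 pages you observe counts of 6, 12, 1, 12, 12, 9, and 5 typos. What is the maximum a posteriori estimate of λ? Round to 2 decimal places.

Σxᵢ = 6+12+1+12+12+9+5 = 57, with n = 7.
Posterior ∝ λ^6e^(−4λ) · λ^57e^(−7λ) = λ^63e^(−11λ), i.e. Gamma(shape=64, rate=11).
The mode of a Gamma(a, b) with a ≥ 1 (shape–rate) is (a−1)/b = 63/11 ≈ 5.73.

λ̂_MAP = 5.73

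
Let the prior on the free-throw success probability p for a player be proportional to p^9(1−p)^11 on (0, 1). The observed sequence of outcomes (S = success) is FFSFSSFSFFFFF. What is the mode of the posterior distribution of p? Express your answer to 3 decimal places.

p̂_MAP = 0.394

The prior density ∝ p^9(1−p)^11 is the kernel of Beta(10, 12).
Data: 4 successes in 13 trials (from the sequence). The binomial likelihood contributes p^4(1−p)^9, so the posterior is Beta(10+4, 12+9) = Beta(14, 21).
For Beta(a, b) with a, b > 1 the mode is (a−1)/(a+b−2) = 13/33 ≈ 0.394.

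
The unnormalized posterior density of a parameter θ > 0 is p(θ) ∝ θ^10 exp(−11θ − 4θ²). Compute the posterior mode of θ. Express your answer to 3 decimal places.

θ̂_MAP = 0.625

ℓ'(θ) = 10/θ − 11 − 8θ. Setting this to zero and multiplying by θ: 8θ² + 11θ − 10 = 0.
θ = (−11 + √(11² + 4·8·10)) / (2·8) = (−11 + √441) / 16 = (−11 + 21)/16 = 5/8.
ℓ''(θ) = −10/θ² − 8 < 0, confirming a maximum.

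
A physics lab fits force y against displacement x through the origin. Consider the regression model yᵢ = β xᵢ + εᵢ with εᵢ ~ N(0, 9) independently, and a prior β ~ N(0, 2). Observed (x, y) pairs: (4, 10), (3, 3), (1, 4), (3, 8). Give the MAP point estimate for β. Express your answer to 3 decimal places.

β̂_MAP = 1.949

log p(β | y) = −Σ(yᵢ − βxᵢ)²/(2·9) − β²/(2·2) + const.
Setting the derivative to zero: Σxᵢ(yᵢ − βxᵢ)/9 − β/2 = 0, so β = Σxᵢyᵢ / (Σxᵢ² + σ²/τ²).
Σxᵢyᵢ = 4·10 + 3·3 + 1·4 + 3·8 = 77; Σxᵢ² = 35; σ²/τ² = 4.5.
β̂_MAP = 77 / (35 + 4.5) = 77/39.5 ≈ 1.949.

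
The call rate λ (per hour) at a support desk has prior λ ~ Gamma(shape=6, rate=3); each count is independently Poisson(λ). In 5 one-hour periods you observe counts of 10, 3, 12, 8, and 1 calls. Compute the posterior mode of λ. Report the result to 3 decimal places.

Σxᵢ = 10+3+12+8+1 = 34, with n = 5.
Posterior ∝ λ^5e^(−3λ) · λ^34e^(−5λ) = λ^39e^(−8λ), i.e. Gamma(shape=40, rate=8).
The mode of a Gamma(a, b) with a ≥ 1 (shape–rate) is (a−1)/b = 39/8 ≈ 4.875.

λ̂_MAP = 4.875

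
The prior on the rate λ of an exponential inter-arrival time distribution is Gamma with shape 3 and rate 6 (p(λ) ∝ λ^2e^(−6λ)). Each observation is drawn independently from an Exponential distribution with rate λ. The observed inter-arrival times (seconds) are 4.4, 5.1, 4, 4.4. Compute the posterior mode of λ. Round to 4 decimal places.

λ̂_MAP = 0.2510

The Exponential(rate=λ) likelihood is ∝ λ^n e^(−λΣtᵢ). Here n = 4 and Σtᵢ = 4.4 + 5.1 + 4 + 4.4 = 17.9.
Posterior ∝ λ^2e^(−6λ) · λ^4e^(−17.9λ) = λ^6e^(−23.9λ), i.e. Gamma(7, 23.9).
Mode = (a−1)/b = 6/23.9 ≈ 0.2510.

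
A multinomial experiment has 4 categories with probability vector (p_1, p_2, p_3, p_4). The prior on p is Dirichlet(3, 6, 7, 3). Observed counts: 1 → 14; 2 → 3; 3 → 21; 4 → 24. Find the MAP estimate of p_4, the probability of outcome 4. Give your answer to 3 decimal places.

MAP estimate: 0.338

The posterior is Dirichlet(αᵢ + nᵢ) = Dirichlet(17, 9, 28, 27).
For a Dirichlet(a₁,…,a_K) with all aᵢ > 1, the mode has j-th component (aⱼ − 1)/(Σaᵢ − K).
Here Σaᵢ = 81 and K = 4, so p_4 = (27 − 1)/(81 − 4) = 26/77 ≈ 0.338.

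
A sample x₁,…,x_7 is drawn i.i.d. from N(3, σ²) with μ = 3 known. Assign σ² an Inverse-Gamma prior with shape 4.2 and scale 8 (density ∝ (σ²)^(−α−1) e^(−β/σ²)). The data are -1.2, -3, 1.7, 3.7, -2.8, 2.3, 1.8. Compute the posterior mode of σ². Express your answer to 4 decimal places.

Sum of squared deviations about the known mean: SS = (-1.2−3)² + (-3−3)² + (1.7−3)² + (3.7−3)² + (-2.8−3)² + (2.3−3)² + (1.8−3)² = 91.39.
The Normal likelihood contributes (σ²)^(−n/2) exp(−SS/(2σ²)), so the posterior is Inverse-Gamma(α + n/2, β + SS/2) = Inverse-Gamma(7.7, 53.695).
The mode of Inverse-Gamma(a, b) is b/(a+1) = 53.695/8.7 ≈ 6.1718.

σ̂²_MAP = 6.1718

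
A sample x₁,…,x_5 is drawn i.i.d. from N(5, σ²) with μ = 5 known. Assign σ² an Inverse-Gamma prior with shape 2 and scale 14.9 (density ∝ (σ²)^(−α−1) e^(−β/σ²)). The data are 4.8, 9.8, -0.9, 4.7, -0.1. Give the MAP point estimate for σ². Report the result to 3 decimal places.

σ̂²_MAP = 10.345

Sum of squared deviations about the known mean: SS = (4.8−5)² + (9.8−5)² + (-0.9−5)² + (4.7−5)² + (-0.1−5)² = 83.99.
The Normal likelihood contributes (σ²)^(−n/2) exp(−SS/(2σ²)), so the posterior is Inverse-Gamma(α + n/2, β + SS/2) = Inverse-Gamma(4.5, 56.895).
The mode of Inverse-Gamma(a, b) is b/(a+1) = 56.895/5.5 ≈ 10.345.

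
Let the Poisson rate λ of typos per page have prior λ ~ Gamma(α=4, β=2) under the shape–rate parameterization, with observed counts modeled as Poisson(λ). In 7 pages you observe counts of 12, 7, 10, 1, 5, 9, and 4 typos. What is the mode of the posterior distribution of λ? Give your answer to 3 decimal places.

Σxᵢ = 12+7+10+1+5+9+4 = 48, with n = 7.
Posterior ∝ λ^3e^(−2λ) · λ^48e^(−7λ) = λ^51e^(−9λ), i.e. Gamma(shape=52, rate=9).
The mode of a Gamma(a, b) with a ≥ 1 (shape–rate) is (a−1)/b = 51/9 ≈ 5.667.

λ̂_MAP = 5.667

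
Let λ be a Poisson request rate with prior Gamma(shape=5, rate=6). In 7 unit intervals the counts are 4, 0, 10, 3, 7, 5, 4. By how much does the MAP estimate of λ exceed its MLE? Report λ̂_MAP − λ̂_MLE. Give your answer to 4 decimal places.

MAP − MLE = -1.8681

Σxᵢ = 33. Posterior is Gamma(38, 13); MAP = (38−1)/13 = 37/13 ≈ 2.84615.
MLE = x̄ = 33/7 ≈ 4.71429.
Difference = 37/13 − 33/7 = -170/91 ≈ -1.8681.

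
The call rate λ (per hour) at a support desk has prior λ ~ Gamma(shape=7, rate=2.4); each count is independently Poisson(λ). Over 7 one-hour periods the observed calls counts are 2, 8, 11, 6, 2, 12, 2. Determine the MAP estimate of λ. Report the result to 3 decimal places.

Σxᵢ = 2+8+11+6+2+12+2 = 43, with n = 7.
Posterior ∝ λ^6e^(−2.4λ) · λ^43e^(−7λ) = λ^49e^(−9.4λ), i.e. Gamma(shape=50, rate=9.4).
The mode of a Gamma(a, b) with a ≥ 1 (shape–rate) is (a−1)/b = 49/9.4 ≈ 5.213.

λ̂_MAP = 5.213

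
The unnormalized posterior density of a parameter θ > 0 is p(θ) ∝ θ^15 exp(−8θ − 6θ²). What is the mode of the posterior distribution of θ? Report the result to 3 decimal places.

θ̂_MAP = 0.833

ℓ'(θ) = 15/θ − 8 − 12θ. Setting this to zero and multiplying by θ: 12θ² + 8θ − 15 = 0.
θ = (−8 + √(8² + 4·12·15)) / (2·12) = (−8 + √784) / 24 = (−8 + 28)/24 = 5/6.
ℓ''(θ) = −15/θ² − 12 < 0, confirming a maximum.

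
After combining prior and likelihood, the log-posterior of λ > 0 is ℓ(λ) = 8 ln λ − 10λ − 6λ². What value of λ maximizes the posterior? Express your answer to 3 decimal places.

ℓ'(λ) = 8/λ − 10 − 12λ. Setting this to zero and multiplying by λ: 12λ² + 10λ − 8 = 0.
λ = (−10 + √(10² + 4·12·8)) / (2·12) = (−10 + √484) / 24 = (−10 + 22)/24 = 1/2.
ℓ''(λ) = −8/λ² − 12 < 0, confirming a maximum.

λ̂_MAP = 0.500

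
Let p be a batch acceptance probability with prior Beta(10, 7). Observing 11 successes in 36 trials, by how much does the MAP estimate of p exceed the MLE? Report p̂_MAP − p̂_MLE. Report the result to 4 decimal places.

Posterior is Beta(21, 32); MAP = (21−1)/(53−2) = 20/51 ≈ 0.39216.
MLE ignores the prior: p̂_MLE = k/n = 11/36 ≈ 0.30556.
Difference = 20/51 − 11/36 = 53/612 ≈ 0.0866.

MAP − MLE = 0.0866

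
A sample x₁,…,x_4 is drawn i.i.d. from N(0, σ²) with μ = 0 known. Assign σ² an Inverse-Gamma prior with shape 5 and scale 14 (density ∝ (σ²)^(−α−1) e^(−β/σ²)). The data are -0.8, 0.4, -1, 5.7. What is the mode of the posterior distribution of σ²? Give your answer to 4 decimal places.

Sum of squared deviations about the known mean: SS = (-0.8−0)² + (0.4−0)² + (-1−0)² + (5.7−0)² = 34.29.
The Normal likelihood contributes (σ²)^(−n/2) exp(−SS/(2σ²)), so the posterior is Inverse-Gamma(α + n/2, β + SS/2) = Inverse-Gamma(7, 31.145).
The mode of Inverse-Gamma(a, b) is b/(a+1) = 31.145/8 ≈ 3.8931.

σ̂²_MAP = 3.8931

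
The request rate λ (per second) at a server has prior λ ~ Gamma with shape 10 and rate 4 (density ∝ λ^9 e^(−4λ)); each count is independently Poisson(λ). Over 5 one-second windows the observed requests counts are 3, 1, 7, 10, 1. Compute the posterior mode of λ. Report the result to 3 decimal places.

λ̂_MAP = 3.444

Σxᵢ = 3+1+7+10+1 = 22, with n = 5.
Posterior ∝ λ^9e^(−4λ) · λ^22e^(−5λ) = λ^31e^(−9λ), i.e. Gamma(shape=32, rate=9).
The mode of a Gamma(a, b) with a ≥ 1 (shape–rate) is (a−1)/b = 31/9 ≈ 3.444.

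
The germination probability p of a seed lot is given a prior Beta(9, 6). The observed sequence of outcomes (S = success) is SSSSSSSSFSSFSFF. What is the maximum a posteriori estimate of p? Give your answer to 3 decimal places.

Prior: Beta(9, 6).
Data: 11 successes in 15 trials (from the sequence). The binomial likelihood contributes p^11(1−p)^4, so the posterior is Beta(9+11, 6+4) = Beta(20, 10).
For Beta(a, b) with a, b > 1 the mode is (a−1)/(a+b−2) = 19/28 ≈ 0.679.

p̂_MAP = 0.679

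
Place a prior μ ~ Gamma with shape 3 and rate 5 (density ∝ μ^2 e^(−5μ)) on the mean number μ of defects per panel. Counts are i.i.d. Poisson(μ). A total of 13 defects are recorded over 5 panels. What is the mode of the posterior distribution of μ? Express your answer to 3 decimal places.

μ̂_MAP = 1.500

Σxᵢ = 13, n = 5.
Posterior ∝ μ^2e^(−5μ) · μ^13e^(−5μ) = μ^15e^(−10μ), i.e. Gamma(shape=16, rate=10).
The mode of a Gamma(a, b) with a ≥ 1 (shape–rate) is (a−1)/b = 15/10 ≈ 1.500.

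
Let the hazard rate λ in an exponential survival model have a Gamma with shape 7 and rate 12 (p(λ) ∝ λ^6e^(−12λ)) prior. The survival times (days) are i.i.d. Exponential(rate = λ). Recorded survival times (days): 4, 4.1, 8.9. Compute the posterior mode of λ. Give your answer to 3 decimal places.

The Exponential(rate=λ) likelihood is ∝ λ^n e^(−λΣtᵢ). Here n = 3 and Σtᵢ = 4 + 4.1 + 8.9 = 17.
Posterior ∝ λ^6e^(−12λ) · λ^3e^(−17λ) = λ^9e^(−29λ), i.e. Gamma(10, 29).
Mode = (a−1)/b = 9/29 ≈ 0.310.

λ̂_MAP = 0.310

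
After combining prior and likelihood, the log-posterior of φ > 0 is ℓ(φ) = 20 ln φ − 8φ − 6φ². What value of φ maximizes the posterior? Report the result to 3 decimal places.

φ̂_MAP = 1.000

ℓ'(φ) = 20/φ − 8 − 12φ. Setting this to zero and multiplying by φ: 12φ² + 8φ − 20 = 0.
φ = (−8 + √(8² + 4·12·20)) / (2·12) = (−8 + √1024) / 24 = (−8 + 32)/24 = 1.
ℓ''(φ) = −20/φ² − 12 < 0, confirming a maximum.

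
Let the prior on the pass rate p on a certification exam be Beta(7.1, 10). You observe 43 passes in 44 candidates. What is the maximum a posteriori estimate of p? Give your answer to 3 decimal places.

Prior: Beta(7.1, 10).
Data: 43 successes in 44 trials. The binomial likelihood contributes p^43(1−p)^1, so the posterior is Beta(7.1+43, 10+1) = Beta(50.1, 11).
For Beta(a, b) with a, b > 1 the mode is (a−1)/(a+b−2) = 49.1/59.1 ≈ 0.831.

p̂_MAP = 0.831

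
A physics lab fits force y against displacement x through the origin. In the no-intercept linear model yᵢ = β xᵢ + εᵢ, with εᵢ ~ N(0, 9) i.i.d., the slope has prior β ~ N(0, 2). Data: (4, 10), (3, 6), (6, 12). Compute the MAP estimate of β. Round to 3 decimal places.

β̂_MAP = 1.985

log p(β | y) = −Σ(yᵢ − βxᵢ)²/(2·9) − β²/(2·2) + const.
Setting the derivative to zero: Σxᵢ(yᵢ − βxᵢ)/9 − β/2 = 0, so β = Σxᵢyᵢ / (Σxᵢ² + σ²/τ²).
Σxᵢyᵢ = 4·10 + 3·6 + 6·12 = 130; Σxᵢ² = 61; σ²/τ² = 4.5.
β̂_MAP = 130 / (61 + 4.5) = 130/65.5 ≈ 1.985.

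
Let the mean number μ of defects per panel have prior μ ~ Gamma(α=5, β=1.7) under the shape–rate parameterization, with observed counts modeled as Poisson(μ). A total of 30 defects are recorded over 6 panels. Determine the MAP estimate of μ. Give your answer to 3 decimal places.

μ̂_MAP = 4.416

Σxᵢ = 30, n = 6.
Posterior ∝ μ^4e^(−1.7μ) · μ^30e^(−6μ) = μ^34e^(−7.7μ), i.e. Gamma(shape=35, rate=7.7).
The mode of a Gamma(a, b) with a ≥ 1 (shape–rate) is (a−1)/b = 34/7.7 ≈ 4.416.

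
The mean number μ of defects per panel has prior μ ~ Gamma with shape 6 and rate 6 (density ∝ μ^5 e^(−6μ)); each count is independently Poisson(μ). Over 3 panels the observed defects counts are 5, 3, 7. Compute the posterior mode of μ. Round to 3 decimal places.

μ̂_MAP = 2.222

Σxᵢ = 5+3+7 = 15, with n = 3.
Posterior ∝ μ^5e^(−6μ) · μ^15e^(−3μ) = μ^20e^(−9μ), i.e. Gamma(shape=21, rate=9).
The mode of a Gamma(a, b) with a ≥ 1 (shape–rate) is (a−1)/b = 20/9 ≈ 2.222.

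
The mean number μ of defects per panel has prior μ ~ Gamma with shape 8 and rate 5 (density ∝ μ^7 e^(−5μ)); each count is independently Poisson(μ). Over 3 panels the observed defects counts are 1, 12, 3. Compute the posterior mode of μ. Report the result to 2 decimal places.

Σxᵢ = 1+12+3 = 16, with n = 3.
Posterior ∝ μ^7e^(−5μ) · μ^16e^(−3μ) = μ^23e^(−8μ), i.e. Gamma(shape=24, rate=8).
The mode of a Gamma(a, b) with a ≥ 1 (shape–rate) is (a−1)/b = 23/8 ≈ 2.88.

μ̂_MAP = 2.88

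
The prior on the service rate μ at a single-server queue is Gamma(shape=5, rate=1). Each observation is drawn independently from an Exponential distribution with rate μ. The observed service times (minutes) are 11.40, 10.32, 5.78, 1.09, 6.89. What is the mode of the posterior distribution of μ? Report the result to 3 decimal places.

The Exponential(rate=μ) likelihood is ∝ μ^n e^(−μΣtᵢ). Here n = 5 and Σtᵢ = 11.40 + 10.32 + 5.78 + 1.09 + 6.89 = 35.48.
Posterior ∝ μ^4e^(−1μ) · μ^5e^(−35.48μ) = μ^9e^(−36.48μ), i.e. Gamma(10, 36.48).
Mode = (a−1)/b = 9/36.48 ≈ 0.247.

μ̂_MAP = 0.247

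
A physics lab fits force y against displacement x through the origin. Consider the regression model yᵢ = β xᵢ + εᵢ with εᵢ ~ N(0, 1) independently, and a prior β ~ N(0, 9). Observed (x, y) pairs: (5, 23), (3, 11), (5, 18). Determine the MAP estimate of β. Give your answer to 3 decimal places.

β̂_MAP = 4.026

log p(β | y) = −Σ(yᵢ − βxᵢ)²/(2·1) − β²/(2·9) + const.
Setting the derivative to zero: Σxᵢ(yᵢ − βxᵢ)/1 − β/9 = 0, so β = Σxᵢyᵢ / (Σxᵢ² + σ²/τ²).
Σxᵢyᵢ = 5·23 + 3·11 + 5·18 = 238; Σxᵢ² = 59; σ²/τ² = 1/9.
β̂_MAP = 238 / (59 + 1/9) = 238/(532/9) = 153/38 ≈ 4.026.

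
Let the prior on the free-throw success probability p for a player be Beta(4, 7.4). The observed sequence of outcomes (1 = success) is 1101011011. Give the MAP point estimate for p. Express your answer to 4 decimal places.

Prior: Beta(4, 7.4).
Data: 7 successes in 10 trials (from the sequence). The binomial likelihood contributes p^7(1−p)^3, so the posterior is Beta(4+7, 7.4+3) = Beta(11, 10.4).
For Beta(a, b) with a, b > 1 the mode is (a−1)/(a+b−2) = 10/19.4 ≈ 0.5155.

p̂_MAP = 0.5155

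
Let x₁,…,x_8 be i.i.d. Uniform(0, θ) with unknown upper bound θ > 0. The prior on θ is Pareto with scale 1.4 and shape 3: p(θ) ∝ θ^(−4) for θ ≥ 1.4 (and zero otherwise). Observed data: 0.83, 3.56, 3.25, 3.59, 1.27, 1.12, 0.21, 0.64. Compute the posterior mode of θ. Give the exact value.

θ̂_MAP = 3.59

The Uniform(0, θ) likelihood is θ^(−n) for θ ≥ max(xᵢ), zero otherwise. Here max(xᵢ) = 3.59.
Posterior ∝ θ^(−4) · θ^(−8) = θ^(−12) on θ ≥ max(1.4, 3.59) = 3.59.
This density is strictly decreasing in θ, so the posterior mode lies at the lower boundary of the support.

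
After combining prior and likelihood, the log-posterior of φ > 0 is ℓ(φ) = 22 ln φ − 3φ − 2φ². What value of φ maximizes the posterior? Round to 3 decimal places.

ℓ'(φ) = 22/φ − 3 − 4φ. Setting this to zero and multiplying by φ: 4φ² + 3φ − 22 = 0.
φ = (−3 + √(3² + 4·4·22)) / (2·4) = (−3 + √361) / 8 = (−3 + 19)/8 = 2.
ℓ''(φ) = −22/φ² − 4 < 0, confirming a maximum.

φ̂_MAP = 2.000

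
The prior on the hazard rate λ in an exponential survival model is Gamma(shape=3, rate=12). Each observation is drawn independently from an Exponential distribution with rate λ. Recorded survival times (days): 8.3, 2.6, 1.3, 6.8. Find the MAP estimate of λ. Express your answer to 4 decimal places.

The Exponential(rate=λ) likelihood is ∝ λ^n e^(−λΣtᵢ). Here n = 4 and Σtᵢ = 8.3 + 2.6 + 1.3 + 6.8 = 19.
Posterior ∝ λ^2e^(−12λ) · λ^4e^(−19λ) = λ^6e^(−31λ), i.e. Gamma(7, 31).
Mode = (a−1)/b = 6/31 ≈ 0.1935.

λ̂_MAP = 0.1935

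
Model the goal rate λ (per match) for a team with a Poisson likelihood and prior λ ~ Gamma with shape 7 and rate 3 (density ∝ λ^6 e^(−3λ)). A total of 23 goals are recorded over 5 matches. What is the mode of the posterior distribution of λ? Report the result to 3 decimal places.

Σxᵢ = 23, n = 5.
Posterior ∝ λ^6e^(−3λ) · λ^23e^(−5λ) = λ^29e^(−8λ), i.e. Gamma(shape=30, rate=8).
The mode of a Gamma(a, b) with a ≥ 1 (shape–rate) is (a−1)/b = 29/8 ≈ 3.625.

λ̂_MAP = 3.625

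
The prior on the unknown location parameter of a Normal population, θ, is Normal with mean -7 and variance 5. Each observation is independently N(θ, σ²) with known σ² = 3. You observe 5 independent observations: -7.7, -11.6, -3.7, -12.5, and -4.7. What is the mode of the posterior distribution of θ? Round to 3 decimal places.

n = 5; x̄ = ((-7.7) + (-11.6) + (-3.7) + (-12.5) + (-4.7))/5 = -40.2/5 = -8.04.
For a Normal prior and Normal likelihood with known variance, the posterior is Normal; its mode equals its mean, the precision-weighted average.
Prior precision 1/σ₀² = 1/5 = 0.2; data precision n/σ² = 5/3.
θ̂ = (0.2·(-7) + (5/3)·(-8.04)) / (0.2 + 5/3) = (-14.8)/(28/15) = -111/14 ≈ -7.929.

θ̂_MAP = -7.929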